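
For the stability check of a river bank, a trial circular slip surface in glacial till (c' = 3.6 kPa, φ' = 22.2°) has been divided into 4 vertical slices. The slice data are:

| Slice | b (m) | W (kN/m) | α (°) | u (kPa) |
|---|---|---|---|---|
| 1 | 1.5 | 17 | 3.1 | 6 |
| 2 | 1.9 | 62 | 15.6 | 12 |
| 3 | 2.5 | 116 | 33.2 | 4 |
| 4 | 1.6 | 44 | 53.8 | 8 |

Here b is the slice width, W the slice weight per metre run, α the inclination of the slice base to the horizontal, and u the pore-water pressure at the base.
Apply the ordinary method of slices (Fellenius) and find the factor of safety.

FS = 0.75

Ordinary method of slices: FS = Σ[c'·Δl_i + (W_i cosα_i − u_i·Δl_i)·tanφ'] / Σ W_i sinα_i, with Δl_i = b_i / cosα_i.
Slice 1: Δl = 1.5/cos3.1° = 1.502 m; N'_1 = 17·cos3.1° − 6·1.502 = 8.0; c'Δl = 5.41; W sinα = 0.9
Slice 2: Δl = 1.9/cos15.6° = 1.973 m; N'_2 = 62·cos15.6° − 12·1.973 = 36.0; c'Δl = 7.10; W sinα = 16.7
Slice 3: Δl = 2.5/cos33.2° = 2.988 m; N'_3 = 116·cos33.2° − 4·2.988 = 85.1; c'Δl = 10.76; W sinα = 63.5
Slice 4: Δl = 1.6/cos53.8° = 2.709 m; N'_4 = 44·cos53.8° − 8·2.709 = 4.3; c'Δl = 9.75; W sinα = 35.5
Σc'Δl = 33.0 kN/m; ΣN' = 133.4 kN/m; ΣW sinα = 116.6 kN/m
Resisting = 33.0 + 133.4·tan22.2° = 33.0 + 54.5 = 87.5 kN/m
FS = 87.5 / 116.6 = 0.750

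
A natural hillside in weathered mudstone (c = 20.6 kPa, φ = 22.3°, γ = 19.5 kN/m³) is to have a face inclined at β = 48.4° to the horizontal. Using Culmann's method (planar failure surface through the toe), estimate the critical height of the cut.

Culmann's analysis gives the critical failure plane at α_cr = (β + φ)/2 = (48.4 + 22.3)/2 = 35.4°, and the critical height
H_c = (4c/γ) · sinβ cosφ / [1 − cos(β − φ)]
    = (4·20.6/19.5) · sin48.4°·cos22.3° / [1 − cos(26.1°)]
    = 4.226 · 0.7478·0.9252 / [1 − 0.8980]
    = 4.226 · 0.6919 / 0.1020
    = 28.67 m

H_c = 28.67 m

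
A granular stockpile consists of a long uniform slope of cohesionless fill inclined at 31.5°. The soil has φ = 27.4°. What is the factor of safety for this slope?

FS = 0.85

For a dry cohesionless infinite slope the factor of safety is FS = tanφ / tanβ.
FS = tan27.4° / tan31.5° = 0.5184 / 0.6128 = 0.846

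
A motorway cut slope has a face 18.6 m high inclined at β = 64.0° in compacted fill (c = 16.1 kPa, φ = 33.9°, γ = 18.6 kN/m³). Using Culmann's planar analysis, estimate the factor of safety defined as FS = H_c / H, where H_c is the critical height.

FS = 1.03

H_c = (4c/γ) · sinβ cosφ / [1 − cos(β − φ)]
    = (4·16.1/18.6) · sin64.0°·cos33.9° / [1 − cos30.1°]
    = 3.462 · 0.7460 / 0.1348 = 19.15 m
FS = H_c / H = 19.15 / 18.6 = 1.030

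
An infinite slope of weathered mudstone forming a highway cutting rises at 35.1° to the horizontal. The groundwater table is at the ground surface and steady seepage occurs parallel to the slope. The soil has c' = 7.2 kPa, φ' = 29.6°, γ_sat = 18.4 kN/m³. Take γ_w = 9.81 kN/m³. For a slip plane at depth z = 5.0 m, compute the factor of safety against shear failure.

With seepage parallel to the slope and the water table at the surface, the effective normal stress on the slip plane uses the buoyant unit weight γ' = γ_sat − γ_w while the driving shear stress uses γ_sat:
FS = [c' + γ' z cos²β tanφ'] / [γ_sat z sinβ cosβ]
γ' = 18.4 − 9.81 = 8.59 kN/m³
Numerator = 7.2 + 8.59·5.0·cos²35.1°·tan29.6° = 7.2 + 8.59·5.0·0.6694·0.5681 = 23.532 kPa
Denominator = 18.4·5.0·sin35.1°·cos35.1° = 18.4·5.0·0.5750·0.8181 = 43.281 kPa
FS = 23.532 / 43.281 = 0.544

FS = 0.54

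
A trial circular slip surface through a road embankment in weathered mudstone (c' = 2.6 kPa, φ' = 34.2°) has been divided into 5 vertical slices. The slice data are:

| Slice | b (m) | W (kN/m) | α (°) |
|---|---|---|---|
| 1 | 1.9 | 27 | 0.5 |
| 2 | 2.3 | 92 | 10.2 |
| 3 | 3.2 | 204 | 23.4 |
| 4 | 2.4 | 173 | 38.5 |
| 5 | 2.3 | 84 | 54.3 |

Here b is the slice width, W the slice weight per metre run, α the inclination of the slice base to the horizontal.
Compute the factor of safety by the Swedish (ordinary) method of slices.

FS = 1.36

Ordinary method of slices: FS = Σ[c'·Δl_i + (W_i cosα_i)·tanφ'] / Σ W_i sinα_i, with Δl_i = b_i / cosα_i.
Slice 1: Δl = 1.9/cos0.5° = 1.900 m; N'_1 = 27·cos0.5° = 27.0; c'Δl = 4.94; W sinα = 0.2
Slice 2: Δl = 2.3/cos10.2° = 2.337 m; N'_2 = 92·cos10.2° = 90.5; c'Δl = 6.08; W sinα = 16.3
Slice 3: Δl = 3.2/cos23.4° = 3.487 m; N'_3 = 204·cos23.4° = 187.2; c'Δl = 9.07; W sinα = 81.0
Slice 4: Δl = 2.4/cos38.5° = 3.067 m; N'_4 = 173·cos38.5° = 135.4; c'Δl = 7.97; W sinα = 107.7
Slice 5: Δl = 2.3/cos54.3° = 3.941 m; N'_5 = 84·cos54.3° = 49.0; c'Δl = 10.25; W sinα = 68.2
Σc'Δl = 38.3 kN/m; ΣN' = 489.2 kN/m; ΣW sinα = 273.5 kN/m
Resisting = 38.3 + 489.2·tan34.2° = 38.3 + 332.4 = 370.7 kN/m
FS = 370.7 / 273.5 = 1.356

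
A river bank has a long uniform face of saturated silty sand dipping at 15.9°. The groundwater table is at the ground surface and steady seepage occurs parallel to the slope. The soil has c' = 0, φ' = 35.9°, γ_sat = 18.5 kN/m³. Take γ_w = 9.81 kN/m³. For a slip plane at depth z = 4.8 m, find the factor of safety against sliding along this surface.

FS = 1.19

With seepage parallel to the slope and the water table at the surface, the effective normal stress on the slip plane uses the buoyant unit weight γ' = γ_sat − γ_w while the driving shear stress uses γ_sat:
FS = [c' + γ' z cos²β tanφ'] / [γ_sat z sinβ cosβ]
(For c' = 0 this reduces to FS = (γ'/γ_sat)·tanφ'/tanβ.)
γ' = 18.5 − 9.81 = 8.69 kN/m³
Numerator = 0.0 + 8.69·4.8·cos²15.9°·tan35.9° = 0.0 + 8.69·4.8·0.9249·0.7239 = 27.928 kPa
Denominator = 18.5·4.8·sin15.9°·cos15.9° = 18.5·4.8·0.2740·0.9617 = 23.397 kPa
FS = 27.928 / 23.397 = 1.194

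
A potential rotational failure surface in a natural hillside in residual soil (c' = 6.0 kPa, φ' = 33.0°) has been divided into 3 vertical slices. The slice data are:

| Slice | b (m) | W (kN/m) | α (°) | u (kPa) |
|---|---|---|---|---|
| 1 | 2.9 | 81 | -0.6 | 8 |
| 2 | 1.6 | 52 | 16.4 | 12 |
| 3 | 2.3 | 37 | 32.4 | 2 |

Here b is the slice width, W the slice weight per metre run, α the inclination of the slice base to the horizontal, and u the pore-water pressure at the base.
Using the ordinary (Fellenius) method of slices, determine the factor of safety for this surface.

Ordinary method of slices: FS = Σ[c'·Δl_i + (W_i cosα_i − u_i·Δl_i)·tanφ'] / Σ W_i sinα_i, with Δl_i = b_i / cosα_i.
Slice 1: Δl = 2.9/cos(-0.6°) = 2.900 m; N'_1 = 81·cos(-0.6°) − 8·2.900 = 57.8; c'Δl = 17.40; W sinα = -0.8
Slice 2: Δl = 1.6/cos16.4° = 1.668 m; N'_2 = 52·cos16.4° − 12·1.668 = 29.9; c'Δl = 10.01; W sinα = 14.7
Slice 3: Δl = 2.3/cos32.4° = 2.724 m; N'_3 = 37·cos32.4° − 2·2.724 = 25.8; c'Δl = 16.34; W sinα = 19.8
Σc'Δl = 43.8 kN/m; ΣN' = 113.5 kN/m; ΣW sinα = 33.7 kN/m
Resisting = 43.8 + 113.5·tan33.0° = 43.8 + 73.7 = 117.4 kN/m
FS = 117.4 / 33.7 = 3.489

FS = 3.49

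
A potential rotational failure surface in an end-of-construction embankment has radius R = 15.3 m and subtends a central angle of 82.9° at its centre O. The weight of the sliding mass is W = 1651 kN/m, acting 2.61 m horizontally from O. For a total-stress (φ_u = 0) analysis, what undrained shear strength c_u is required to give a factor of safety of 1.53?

FS = c_u·L_a·R / (W·d), so c_u = FS·W·d / (L_a·R).
Arc length L_a = R·θ = 15.3·(82.9°·π/180) = 15.3·1.4469 = 22.14 m
c_u = 1.53·1651·2.61 / (22.14·15.3) = 6592.9 / 338.70 = 19.47 kPa

c_u = 19.5 kPa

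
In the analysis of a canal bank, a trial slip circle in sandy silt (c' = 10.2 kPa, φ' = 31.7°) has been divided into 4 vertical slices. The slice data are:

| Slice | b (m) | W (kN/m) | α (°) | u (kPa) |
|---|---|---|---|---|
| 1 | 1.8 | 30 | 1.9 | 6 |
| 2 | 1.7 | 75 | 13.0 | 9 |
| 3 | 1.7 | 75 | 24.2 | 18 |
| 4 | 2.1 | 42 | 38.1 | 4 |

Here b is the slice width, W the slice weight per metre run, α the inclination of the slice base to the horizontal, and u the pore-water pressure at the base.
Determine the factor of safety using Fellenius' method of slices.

FS = 2.21

Ordinary method of slices: FS = Σ[c'·Δl_i + (W_i cosα_i − u_i·Δl_i)·tanφ'] / Σ W_i sinα_i, with Δl_i = b_i / cosα_i.
Slice 1: Δl = 1.8/cos1.9° = 1.801 m; N'_1 = 30·cos1.9° − 6·1.801 = 19.2; c'Δl = 18.37; W sinα = 1.0
Slice 2: Δl = 1.7/cos13.0° = 1.745 m; N'_2 = 75·cos13.0° − 9·1.745 = 57.4; c'Δl = 17.80; W sinα = 16.9
Slice 3: Δl = 1.7/cos24.2° = 1.864 m; N'_3 = 75·cos24.2° − 18·1.864 = 34.9; c'Δl = 19.01; W sinα = 30.7
Slice 4: Δl = 2.1/cos38.1° = 2.669 m; N'_4 = 42·cos38.1° − 4·2.669 = 22.4; c'Δl = 27.22; W sinα = 25.9
Σc'Δl = 82.4 kN/m; ΣN' = 133.8 kN/m; ΣW sinα = 74.5 kN/m
Resisting = 82.4 + 133.8·tan31.7° = 82.4 + 82.6 = 165.0 kN/m
FS = 165.0 / 74.5 = 2.214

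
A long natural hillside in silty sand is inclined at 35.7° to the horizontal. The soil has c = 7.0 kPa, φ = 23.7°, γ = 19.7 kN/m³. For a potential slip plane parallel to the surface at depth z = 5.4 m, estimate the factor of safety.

For an infinite slope with a slip plane parallel to the surface (no pore pressure): FS = [c + γz cos²β tanφ] / [γz sinβ cosβ].
γz = 19.7·5.4 = 106.38 kN/m²
Numerator = 7.0 + 106.38·cos²35.7°·tan23.7° = 7.0 + 106.38·0.6595·0.4390 = 37.796 kPa
Denominator = 106.38·sin35.7°·cos35.7° = 106.38·0.5835·0.8121 = 50.412 kPa
FS = 37.796 / 50.412 = 0.750

FS = 0.75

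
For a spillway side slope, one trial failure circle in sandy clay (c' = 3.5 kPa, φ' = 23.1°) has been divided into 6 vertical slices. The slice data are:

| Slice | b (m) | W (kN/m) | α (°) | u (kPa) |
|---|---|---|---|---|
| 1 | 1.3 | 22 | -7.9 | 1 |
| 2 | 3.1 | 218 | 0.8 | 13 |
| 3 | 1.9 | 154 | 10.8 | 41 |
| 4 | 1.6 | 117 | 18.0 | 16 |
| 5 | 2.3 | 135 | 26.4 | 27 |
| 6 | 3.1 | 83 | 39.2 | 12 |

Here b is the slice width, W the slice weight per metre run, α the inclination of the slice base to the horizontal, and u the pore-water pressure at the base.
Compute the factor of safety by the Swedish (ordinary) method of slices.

FS = 1.30

Ordinary method of slices: FS = Σ[c'·Δl_i + (W_i cosα_i − u_i·Δl_i)·tanφ'] / Σ W_i sinα_i, with Δl_i = b_i / cosα_i.
Slice 1: Δl = 1.3/cos(-7.9°) = 1.312 m; N'_1 = 22·cos(-7.9°) − 1·1.312 = 20.5; c'Δl = 4.59; W sinα = -3.0
Slice 2: Δl = 3.1/cos0.8° = 3.100 m; N'_2 = 218·cos0.8° − 13·3.100 = 177.7; c'Δl = 10.85; W sinα = 3.0
Slice 3: Δl = 1.9/cos10.8° = 1.934 m; N'_3 = 154·cos10.8° − 41·1.934 = 72.0; c'Δl = 6.77; W sinα = 28.9
Slice 4: Δl = 1.6/cos18.0° = 1.682 m; N'_4 = 117·cos18.0° − 16·1.682 = 84.4; c'Δl = 5.89; W sinα = 36.2
Slice 5: Δl = 2.3/cos26.4° = 2.568 m; N'_5 = 135·cos26.4° − 27·2.568 = 51.6; c'Δl = 8.99; W sinα = 60.0
Slice 6: Δl = 3.1/cos39.2° = 4.000 m; N'_6 = 83·cos39.2° − 12·4.000 = 16.3; c'Δl = 14.00; W sinα = 52.5
Σc'Δl = 51.1 kN/m; ΣN' = 422.4 kN/m; ΣW sinα = 177.5 kN/m
Resisting = 51.1 + 422.4·tan23.1° = 51.1 + 180.2 = 231.3 kN/m
FS = 231.3 / 177.5 = 1.303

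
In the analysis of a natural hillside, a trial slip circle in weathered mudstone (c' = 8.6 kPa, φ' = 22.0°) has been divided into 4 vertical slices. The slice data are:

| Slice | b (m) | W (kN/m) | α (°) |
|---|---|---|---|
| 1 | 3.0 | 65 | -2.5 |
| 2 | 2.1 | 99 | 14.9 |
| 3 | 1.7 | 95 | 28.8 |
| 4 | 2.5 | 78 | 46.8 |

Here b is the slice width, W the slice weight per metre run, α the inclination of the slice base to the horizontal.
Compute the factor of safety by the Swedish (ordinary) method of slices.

Ordinary method of slices: FS = Σ[c'·Δl_i + (W_i cosα_i)·tanφ'] / Σ W_i sinα_i, with Δl_i = b_i / cosα_i.
Slice 1: Δl = 3.0/cos(-2.5°) = 3.003 m; N'_1 = 65·cos(-2.5°) = 64.9; c'Δl = 25.82; W sinα = -2.8
Slice 2: Δl = 2.1/cos14.9° = 2.173 m; N'_2 = 99·cos14.9° = 95.7; c'Δl = 18.69; W sinα = 25.5
Slice 3: Δl = 1.7/cos28.8° = 1.940 m; N'_3 = 95·cos28.8° = 83.2; c'Δl = 16.68; W sinα = 45.8
Slice 4: Δl = 2.5/cos46.8° = 3.652 m; N'_4 = 78·cos46.8° = 53.4; c'Δl = 31.41; W sinα = 56.9
Σc'Δl = 92.6 kN/m; ΣN' = 297.3 kN/m; ΣW sinα = 125.2 kN/m
Resisting = 92.6 + 297.3·tan22.0° = 92.6 + 120.1 = 212.7 kN/m
FS = 212.7 / 125.2 = 1.698

FS = 1.70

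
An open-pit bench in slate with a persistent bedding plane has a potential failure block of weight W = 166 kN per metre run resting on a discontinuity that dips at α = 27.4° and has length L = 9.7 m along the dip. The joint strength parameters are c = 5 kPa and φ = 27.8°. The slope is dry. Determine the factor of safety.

Resolving the block weight along and normal to the plane and applying the Mohr–Coulomb strength on the joint:
N' = W cosα = 166·cos27.4° = 147.4 kN/m
Driving force T = W sinα = 166·sin27.4° = 76.4 kN/m
Resisting force R = c·L + N'·tanφ = 5·9.7 + 147.4·tan27.8° = 48.5 + 77.7 = 126.2 kN/m
FS = R / T = 126.2 / 76.4 = 1.652

FS = 1.65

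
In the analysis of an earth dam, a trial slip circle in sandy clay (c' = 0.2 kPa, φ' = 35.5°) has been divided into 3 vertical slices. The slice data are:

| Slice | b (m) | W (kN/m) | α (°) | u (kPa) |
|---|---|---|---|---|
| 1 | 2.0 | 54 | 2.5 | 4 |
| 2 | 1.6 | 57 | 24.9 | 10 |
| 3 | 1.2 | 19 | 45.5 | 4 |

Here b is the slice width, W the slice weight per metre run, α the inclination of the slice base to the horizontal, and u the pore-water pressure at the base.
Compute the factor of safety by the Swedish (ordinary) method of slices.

Ordinary method of slices: FS = Σ[c'·Δl_i + (W_i cosα_i − u_i·Δl_i)·tanφ'] / Σ W_i sinα_i, with Δl_i = b_i / cosα_i.
Slice 1: Δl = 2.0/cos2.5° = 2.002 m; N'_1 = 54·cos2.5° − 4·2.002 = 45.9; c'Δl = 0.40; W sinα = 2.4
Slice 2: Δl = 1.6/cos24.9° = 1.764 m; N'_2 = 57·cos24.9° − 10·1.764 = 34.1; c'Δl = 0.35; W sinα = 24.0
Slice 3: Δl = 1.2/cos45.5° = 1.712 m; N'_3 = 19·cos45.5° − 4·1.712 = 6.5; c'Δl = 0.34; W sinα = 13.6
Σc'Δl = 1.1 kN/m; ΣN' = 86.5 kN/m; ΣW sinα = 39.9 kN/m
Resisting = 1.1 + 86.5·tan35.5° = 1.1 + 61.7 = 62.8 kN/m
FS = 62.8 / 39.9 = 1.573

FS = 1.57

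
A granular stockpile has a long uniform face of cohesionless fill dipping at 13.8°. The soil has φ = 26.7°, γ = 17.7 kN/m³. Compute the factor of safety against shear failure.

For a dry cohesionless infinite slope the factor of safety is FS = tanφ / tanβ.
FS = tan26.7° / tan13.8° = 0.5029 / 0.2456 = 2.048

FS = 2.05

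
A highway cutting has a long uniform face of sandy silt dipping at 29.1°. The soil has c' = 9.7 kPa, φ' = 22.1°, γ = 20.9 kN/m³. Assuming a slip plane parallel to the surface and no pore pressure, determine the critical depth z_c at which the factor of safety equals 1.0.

z_c = 4.04 m

Setting FS = 1.00 in FS = [c' + γz cos²β tanφ'] / [γz sinβ cosβ] and solving for z:
z = c' / [γ cosβ (FS·sinβ − cosβ·tanφ')]
  = 9.7 / [20.9·cos29.1°·(1.00·sin29.1° − cos29.1°·tan22.1°)]
  = 9.7 / [20.9·0.8738·(1.00·0.4863 − 0.8738·0.4061)]
  = 9.7 / 2.4020 = 4.038 m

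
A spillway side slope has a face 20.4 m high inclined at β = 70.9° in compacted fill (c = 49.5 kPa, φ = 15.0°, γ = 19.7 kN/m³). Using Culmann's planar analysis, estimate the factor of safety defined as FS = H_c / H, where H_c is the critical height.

H_c = (4c/γ) · sinβ cosφ / [1 − cos(β − φ)]
    = (4·49.5/19.7) · sin70.9°·cos15.0° / [1 − cos55.9°]
    = 10.051 · 0.9128 / 0.4394 = 20.88 m
FS = H_c / H = 20.88 / 20.4 = 1.024

FS = 1.02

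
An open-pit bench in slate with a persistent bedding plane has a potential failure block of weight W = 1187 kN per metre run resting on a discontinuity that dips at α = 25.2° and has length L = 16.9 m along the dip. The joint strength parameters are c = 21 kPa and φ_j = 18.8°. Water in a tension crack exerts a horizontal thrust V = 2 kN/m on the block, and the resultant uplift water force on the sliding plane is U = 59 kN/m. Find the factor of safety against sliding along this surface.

FS = 1.38

Resolving the block weight along and normal to the plane and applying the Mohr–Coulomb strength on the joint:
N' = W cosα − U − V sinα = 1187·cos25.2° − 59 − 2·sin25.2° = 1014.2 kN/m
Driving force T = W sinα + V cosα = 1187·sin25.2° + 2·cos25.2° = 507.2 kN/m
Resisting force R = c·L + N'·tanφ_j = 21·16.9 + 1014.2·tan18.8° = 354.9 + 345.3 = 700.2 kN/m
FS = R / T = 700.2 / 507.2 = 1.380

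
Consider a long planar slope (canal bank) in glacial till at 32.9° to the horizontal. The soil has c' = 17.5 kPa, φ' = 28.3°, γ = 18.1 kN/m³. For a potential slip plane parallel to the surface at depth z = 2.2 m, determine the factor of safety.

FS = 1.80

For an infinite slope with a slip plane parallel to the surface (no pore pressure): FS = [c' + γz cos²β tanφ'] / [γz sinβ cosβ].
γz = 18.1·2.2 = 39.82 kN/m²
Numerator = 17.5 + 39.82·cos²32.9°·tan28.3° = 17.5 + 39.82·0.7050·0.5384 = 32.615 kPa
Denominator = 39.82·sin32.9°·cos32.9° = 39.82·0.5432·0.8396 = 18.160 kPa
FS = 32.615 / 18.160 = 1.796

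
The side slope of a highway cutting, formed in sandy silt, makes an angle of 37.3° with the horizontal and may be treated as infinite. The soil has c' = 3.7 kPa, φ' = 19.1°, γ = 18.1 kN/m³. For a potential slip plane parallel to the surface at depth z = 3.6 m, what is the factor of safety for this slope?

For an infinite slope with a slip plane parallel to the surface (no pore pressure): FS = [c' + γz cos²β tanφ'] / [γz sinβ cosβ].
γz = 18.1·3.6 = 65.16 kN/m²
Numerator = 3.7 + 65.16·cos²37.3°·tan19.1° = 3.7 + 65.16·0.6328·0.3463 = 17.978 kPa
Denominator = 65.16·sin37.3°·cos37.3° = 65.16·0.6060·0.7955 = 31.410 kPa
FS = 17.978 / 31.410 = 0.572

FS = 0.57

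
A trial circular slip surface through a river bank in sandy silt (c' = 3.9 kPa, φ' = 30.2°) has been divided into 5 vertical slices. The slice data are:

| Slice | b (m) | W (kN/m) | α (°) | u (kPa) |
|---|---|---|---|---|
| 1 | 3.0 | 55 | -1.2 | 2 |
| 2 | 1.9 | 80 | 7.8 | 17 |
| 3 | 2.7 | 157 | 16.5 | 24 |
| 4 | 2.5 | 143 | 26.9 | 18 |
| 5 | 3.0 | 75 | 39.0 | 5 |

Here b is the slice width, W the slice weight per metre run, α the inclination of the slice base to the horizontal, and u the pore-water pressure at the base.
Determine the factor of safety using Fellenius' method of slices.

Ordinary method of slices: FS = Σ[c'·Δl_i + (W_i cosα_i − u_i·Δl_i)·tanφ'] / Σ W_i sinα_i, with Δl_i = b_i / cosα_i.
Slice 1: Δl = 3.0/cos(-1.2°) = 3.001 m; N'_1 = 55·cos(-1.2°) − 2·3.001 = 49.0; c'Δl = 11.70; W sinα = -1.2
Slice 2: Δl = 1.9/cos7.8° = 1.918 m; N'_2 = 80·cos7.8° − 17·1.918 = 46.7; c'Δl = 7.48; W sinα = 10.9
Slice 3: Δl = 2.7/cos16.5° = 2.816 m; N'_3 = 157·cos16.5° − 24·2.816 = 83.0; c'Δl = 10.98; W sinα = 44.6
Slice 4: Δl = 2.5/cos26.9° = 2.803 m; N'_4 = 143·cos26.9° − 18·2.803 = 77.1; c'Δl = 10.93; W sinα = 64.7
Slice 5: Δl = 3.0/cos39.0° = 3.860 m; N'_5 = 75·cos39.0° − 5·3.860 = 39.0; c'Δl = 15.06; W sinα = 47.2
Σc'Δl = 56.2 kN/m; ΣN' = 294.6 kN/m; ΣW sinα = 166.2 kN/m
Resisting = 56.2 + 294.6·tan30.2° = 56.2 + 171.5 = 227.6 kN/m
FS = 227.6 / 166.2 = 1.370

FS = 1.37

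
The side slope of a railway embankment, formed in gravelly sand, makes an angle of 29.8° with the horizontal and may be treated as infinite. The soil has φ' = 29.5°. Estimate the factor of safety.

FS = 0.99

For a dry cohesionless infinite slope the factor of safety is FS = tanφ' / tanβ.
FS = tan29.5° / tan29.8° = 0.5658 / 0.5727 = 0.988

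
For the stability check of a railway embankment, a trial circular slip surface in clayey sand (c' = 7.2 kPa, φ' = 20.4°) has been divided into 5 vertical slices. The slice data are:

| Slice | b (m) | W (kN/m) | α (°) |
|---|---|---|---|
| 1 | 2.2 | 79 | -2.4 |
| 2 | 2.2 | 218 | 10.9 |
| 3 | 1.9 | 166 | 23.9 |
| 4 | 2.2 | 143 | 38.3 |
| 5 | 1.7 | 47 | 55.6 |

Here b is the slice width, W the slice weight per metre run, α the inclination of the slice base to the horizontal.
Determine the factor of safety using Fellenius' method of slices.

Ordinary method of slices: FS = Σ[c'·Δl_i + (W_i cosα_i)·tanφ'] / Σ W_i sinα_i, with Δl_i = b_i / cosα_i.
Slice 1: Δl = 2.2/cos(-2.4°) = 2.202 m; N'_1 = 79·cos(-2.4°) = 78.9; c'Δl = 15.85; W sinα = -3.3
Slice 2: Δl = 2.2/cos10.9° = 2.240 m; N'_2 = 218·cos10.9° = 214.1; c'Δl = 16.13; W sinα = 41.2
Slice 3: Δl = 1.9/cos23.9° = 2.078 m; N'_3 = 166·cos23.9° = 151.8; c'Δl = 14.96; W sinα = 67.3
Slice 4: Δl = 2.2/cos38.3° = 2.803 m; N'_4 = 143·cos38.3° = 112.2; c'Δl = 20.18; W sinα = 88.6
Slice 5: Δl = 1.7/cos55.6° = 3.009 m; N'_5 = 47·cos55.6° = 26.6; c'Δl = 21.66; W sinα = 38.8
Σc'Δl = 88.8 kN/m; ΣN' = 583.5 kN/m; ΣW sinα = 232.6 kN/m
Resisting = 88.8 + 583.5·tan20.4° = 88.8 + 217.0 = 305.8 kN/m
FS = 305.8 / 232.6 = 1.315

FS = 1.31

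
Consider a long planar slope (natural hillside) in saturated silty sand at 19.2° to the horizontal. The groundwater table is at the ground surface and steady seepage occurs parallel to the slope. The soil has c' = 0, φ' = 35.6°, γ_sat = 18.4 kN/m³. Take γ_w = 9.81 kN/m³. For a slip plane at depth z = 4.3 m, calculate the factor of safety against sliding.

With seepage parallel to the slope and the water table at the surface, the effective normal stress on the slip plane uses the buoyant unit weight γ' = γ_sat − γ_w while the driving shear stress uses γ_sat:
FS = [c' + γ' z cos²β tanφ'] / [γ_sat z sinβ cosβ]
(For c' = 0 this reduces to FS = (γ'/γ_sat)·tanφ'/tanβ.)
γ' = 18.4 − 9.81 = 8.59 kN/m³
Numerator = 0.0 + 8.59·4.3·cos²19.2°·tan35.6° = 0.0 + 8.59·4.3·0.8918·0.7159 = 23.584 kPa
Denominator = 18.4·4.3·sin19.2°·cos19.2° = 18.4·4.3·0.3289·0.9444 = 24.573 kPa
FS = 23.584 / 24.573 = 0.960

FS = 0.96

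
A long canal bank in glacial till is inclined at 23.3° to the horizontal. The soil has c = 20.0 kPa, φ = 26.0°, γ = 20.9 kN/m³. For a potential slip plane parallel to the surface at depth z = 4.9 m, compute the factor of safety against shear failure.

For an infinite slope with a slip plane parallel to the surface (no pore pressure): FS = [c + γz cos²β tanφ] / [γz sinβ cosβ].
γz = 20.9·4.9 = 102.41 kN/m²
Numerator = 20.0 + 102.41·cos²23.3°·tan26.0° = 20.0 + 102.41·0.8435·0.4877 = 62.134 kPa
Denominator = 102.41·sin23.3°·cos23.3° = 102.41·0.3955·0.9184 = 37.204 kPa
FS = 62.134 / 37.204 = 1.670

FS = 1.67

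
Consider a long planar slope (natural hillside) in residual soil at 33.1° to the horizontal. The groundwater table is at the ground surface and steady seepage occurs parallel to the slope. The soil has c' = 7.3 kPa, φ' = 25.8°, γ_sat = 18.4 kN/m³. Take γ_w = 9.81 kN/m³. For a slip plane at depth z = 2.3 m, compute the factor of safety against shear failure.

With seepage parallel to the slope and the water table at the surface, the effective normal stress on the slip plane uses the buoyant unit weight γ' = γ_sat − γ_w while the driving shear stress uses γ_sat:
FS = [c' + γ' z cos²β tanφ'] / [γ_sat z sinβ cosβ]
γ' = 18.4 − 9.81 = 8.59 kN/m³
Numerator = 7.3 + 8.59·2.3·cos²33.1°·tan25.8° = 7.3 + 8.59·2.3·0.7018·0.4834 = 14.003 kPa
Denominator = 18.4·2.3·sin33.1°·cos33.1° = 18.4·2.3·0.5461·0.8377 = 19.361 kPa
FS = 14.003 / 19.361 = 0.723

FS = 0.72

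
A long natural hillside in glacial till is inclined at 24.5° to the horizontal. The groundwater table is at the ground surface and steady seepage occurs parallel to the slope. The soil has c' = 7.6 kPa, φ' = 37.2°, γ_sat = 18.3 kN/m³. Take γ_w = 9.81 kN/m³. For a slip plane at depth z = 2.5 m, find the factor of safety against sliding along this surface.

With seepage parallel to the slope and the water table at the surface, the effective normal stress on the slip plane uses the buoyant unit weight γ' = γ_sat − γ_w while the driving shear stress uses γ_sat:
FS = [c' + γ' z cos²β tanφ'] / [γ_sat z sinβ cosβ]
γ' = 18.3 − 9.81 = 8.49 kN/m³
Numerator = 7.6 + 8.49·2.5·cos²24.5°·tan37.2° = 7.6 + 8.49·2.5·0.8280·0.7590 = 20.940 kPa
Denominator = 18.3·2.5·sin24.5°·cos24.5° = 18.3·2.5·0.4147·0.9100 = 17.264 kPa
FS = 20.940 / 17.264 = 1.213

FS = 1.21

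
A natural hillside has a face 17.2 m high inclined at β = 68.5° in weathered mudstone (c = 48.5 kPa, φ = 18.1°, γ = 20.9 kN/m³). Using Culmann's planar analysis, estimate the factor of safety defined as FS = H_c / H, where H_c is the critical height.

H_c = (4c/γ) · sinβ cosφ / [1 − cos(β − φ)]
    = (4·48.5/20.9) · sin68.5°·cos18.1° / [1 − cos50.4°]
    = 9.282 · 0.8844 / 0.3626 = 22.64 m
FS = H_c / H = 22.64 / 17.2 = 1.316

FS = 1.32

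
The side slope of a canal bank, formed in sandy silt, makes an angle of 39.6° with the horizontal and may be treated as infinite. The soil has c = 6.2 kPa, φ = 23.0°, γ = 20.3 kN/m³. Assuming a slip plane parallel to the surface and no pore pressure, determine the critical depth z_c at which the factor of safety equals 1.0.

z_c = 1.28 m

Setting FS = 1.00 in FS = [c + γz cos²β tanφ] / [γz sinβ cosβ] and solving for z:
z = c / [γ cosβ (FS·sinβ − cosβ·tanφ)]
  = 6.2 / [20.3·cos39.6°·(1.00·sin39.6° − cos39.6°·tan23.0°)]
  = 6.2 / [20.3·0.7705·(1.00·0.6374 − 0.7705·0.4245)]
  = 6.2 / 4.8545 = 1.277 m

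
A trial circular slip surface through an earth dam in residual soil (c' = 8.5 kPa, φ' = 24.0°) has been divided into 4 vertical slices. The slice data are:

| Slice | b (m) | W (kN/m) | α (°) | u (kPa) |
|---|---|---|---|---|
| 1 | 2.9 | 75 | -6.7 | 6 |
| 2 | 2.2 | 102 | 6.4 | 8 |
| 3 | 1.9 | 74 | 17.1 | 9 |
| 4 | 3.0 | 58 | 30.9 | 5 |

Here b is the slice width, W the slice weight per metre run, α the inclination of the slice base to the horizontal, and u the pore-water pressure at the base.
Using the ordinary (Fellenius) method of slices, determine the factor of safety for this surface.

FS = 3.52

Ordinary method of slices: FS = Σ[c'·Δl_i + (W_i cosα_i − u_i·Δl_i)·tanφ'] / Σ W_i sinα_i, with Δl_i = b_i / cosα_i.
Slice 1: Δl = 2.9/cos(-6.7°) = 2.920 m; N'_1 = 75·cos(-6.7°) − 6·2.920 = 57.0; c'Δl = 24.82; W sinα = -8.8
Slice 2: Δl = 2.2/cos6.4° = 2.214 m; N'_2 = 102·cos6.4° − 8·2.214 = 83.7; c'Δl = 18.82; W sinα = 11.4
Slice 3: Δl = 1.9/cos17.1° = 1.988 m; N'_3 = 74·cos17.1° − 9·1.988 = 52.8; c'Δl = 16.90; W sinα = 21.8
Slice 4: Δl = 3.0/cos30.9° = 3.496 m; N'_4 = 58·cos30.9° − 5·3.496 = 32.3; c'Δl = 29.72; W sinα = 29.8
Σc'Δl = 90.3 kN/m; ΣN' = 225.7 kN/m; ΣW sinα = 54.2 kN/m
Resisting = 90.3 + 225.7·tan24.0° = 90.3 + 100.5 = 190.8 kN/m
FS = 190.8 / 54.2 = 3.522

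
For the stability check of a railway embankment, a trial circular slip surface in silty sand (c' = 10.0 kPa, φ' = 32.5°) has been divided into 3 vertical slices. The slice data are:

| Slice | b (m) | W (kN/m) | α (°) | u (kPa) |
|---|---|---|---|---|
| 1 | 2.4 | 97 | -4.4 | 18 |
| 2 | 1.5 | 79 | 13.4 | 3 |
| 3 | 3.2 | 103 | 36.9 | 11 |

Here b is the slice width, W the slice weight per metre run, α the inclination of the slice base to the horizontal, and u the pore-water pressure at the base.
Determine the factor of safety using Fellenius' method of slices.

Ordinary method of slices: FS = Σ[c'·Δl_i + (W_i cosα_i − u_i·Δl_i)·tanφ'] / Σ W_i sinα_i, with Δl_i = b_i / cosα_i.
Slice 1: Δl = 2.4/cos(-4.4°) = 2.407 m; N'_1 = 97·cos(-4.4°) − 18·2.407 = 53.4; c'Δl = 24.07; W sinα = -7.4
Slice 2: Δl = 1.5/cos13.4° = 1.542 m; N'_2 = 79·cos13.4° − 3·1.542 = 72.2; c'Δl = 15.42; W sinα = 18.3
Slice 3: Δl = 3.2/cos36.9° = 4.002 m; N'_3 = 103·cos36.9° − 11·4.002 = 38.4; c'Δl = 40.02; W sinα = 61.8
Σc'Δl = 79.5 kN/m; ΣN' = 164.0 kN/m; ΣW sinα = 72.7 kN/m
Resisting = 79.5 + 164.0·tan32.5° = 79.5 + 104.5 = 184.0 kN/m
FS = 184.0 / 72.7 = 2.530

FS = 2.53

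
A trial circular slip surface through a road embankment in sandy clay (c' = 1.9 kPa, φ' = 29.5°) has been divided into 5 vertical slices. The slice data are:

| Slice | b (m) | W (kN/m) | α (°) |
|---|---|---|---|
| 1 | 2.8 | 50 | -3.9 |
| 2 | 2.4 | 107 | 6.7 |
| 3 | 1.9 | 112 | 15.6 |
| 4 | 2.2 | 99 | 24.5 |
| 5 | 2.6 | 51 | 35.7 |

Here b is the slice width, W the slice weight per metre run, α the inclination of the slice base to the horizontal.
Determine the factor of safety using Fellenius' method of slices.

Ordinary method of slices: FS = Σ[c'·Δl_i + (W_i cosα_i)·tanφ'] / Σ W_i sinα_i, with Δl_i = b_i / cosα_i.
Slice 1: Δl = 2.8/cos(-3.9°) = 2.806 m; N'_1 = 50·cos(-3.9°) = 49.9; c'Δl = 5.33; W sinα = -3.4
Slice 2: Δl = 2.4/cos6.7° = 2.417 m; N'_2 = 107·cos6.7° = 106.3; c'Δl = 4.59; W sinα = 12.5
Slice 3: Δl = 1.9/cos15.6° = 1.973 m; N'_3 = 112·cos15.6° = 107.9; c'Δl = 3.75; W sinα = 30.1
Slice 4: Δl = 2.2/cos24.5° = 2.418 m; N'_4 = 99·cos24.5° = 90.1; c'Δl = 4.59; W sinα = 41.1
Slice 5: Δl = 2.6/cos35.7° = 3.202 m; N'_5 = 51·cos35.7° = 41.4; c'Δl = 6.08; W sinα = 29.8
Σc'Δl = 24.3 kN/m; ΣN' = 395.5 kN/m; ΣW sinα = 110.0 kN/m
Resisting = 24.3 + 395.5·tan29.5° = 24.3 + 223.8 = 248.1 kN/m
FS = 248.1 / 110.0 = 2.255

FS = 2.26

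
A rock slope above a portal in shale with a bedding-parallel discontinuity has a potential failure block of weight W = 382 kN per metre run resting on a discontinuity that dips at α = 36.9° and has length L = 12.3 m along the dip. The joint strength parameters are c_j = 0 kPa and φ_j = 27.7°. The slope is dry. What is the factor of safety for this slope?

Resolving the block weight along and normal to the plane and applying the Mohr–Coulomb strength on the joint:
N' = W cosα = 382·cos36.9° = 305.5 kN/m
Driving force T = W sinα = 382·sin36.9° = 229.4 kN/m
Resisting force R = c_j·L + N'·tanφ_j = 0·12.3 + 305.5·tan27.7° = 0.0 + 160.4 = 160.4 kN/m
FS = R / T = 160.4 / 229.4 = 0.699

FS = 0.70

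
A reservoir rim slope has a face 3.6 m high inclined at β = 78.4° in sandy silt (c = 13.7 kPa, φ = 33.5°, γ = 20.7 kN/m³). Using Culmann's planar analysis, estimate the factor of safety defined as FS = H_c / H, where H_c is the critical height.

H_c = (4c/γ) · sinβ cosφ / [1 − cos(β − φ)]
    = (4·13.7/20.7) · sin78.4°·cos33.5° / [1 − cos44.9°]
    = 2.647 · 0.8169 / 0.2917 = 7.41 m
FS = H_c / H = 7.41 / 3.6 = 2.060

FS = 2.06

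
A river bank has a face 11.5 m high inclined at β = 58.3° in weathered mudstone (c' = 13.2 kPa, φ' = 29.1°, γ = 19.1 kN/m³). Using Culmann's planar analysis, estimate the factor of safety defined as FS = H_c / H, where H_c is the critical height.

H_c = (4c'/γ) · sinβ cosφ' / [1 − cos(β − φ')]
    = (4·13.2/19.1) · sin58.3°·cos29.1° / [1 − cos29.2°]
    = 2.764 · 0.7434 / 0.1271 = 16.17 m
FS = H_c / H = 16.17 / 11.5 = 1.406

FS = 1.41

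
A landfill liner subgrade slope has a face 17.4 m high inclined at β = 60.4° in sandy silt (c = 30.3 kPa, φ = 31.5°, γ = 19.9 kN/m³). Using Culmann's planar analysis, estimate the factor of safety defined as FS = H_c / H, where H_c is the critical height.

H_c = (4c/γ) · sinβ cosφ / [1 − cos(β − φ)]
    = (4·30.3/19.9) · sin60.4°·cos31.5° / [1 − cos28.9°]
    = 6.090 · 0.7414 / 0.1245 = 36.26 m
FS = H_c / H = 36.26 / 17.4 = 2.084

FS = 2.08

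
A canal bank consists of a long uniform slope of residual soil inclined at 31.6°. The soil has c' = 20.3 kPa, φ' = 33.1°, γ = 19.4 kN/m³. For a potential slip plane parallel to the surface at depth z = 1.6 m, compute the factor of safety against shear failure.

For an infinite slope with a slip plane parallel to the surface (no pore pressure): FS = [c' + γz cos²β tanφ'] / [γz sinβ cosβ].
γz = 19.4·1.6 = 31.04 kN/m²
Numerator = 20.3 + 31.04·cos²31.6°·tan33.1° = 20.3 + 31.04·0.7254·0.6519 = 34.979 kPa
Denominator = 31.04·sin31.6°·cos31.6° = 31.04·0.5240·0.8517 = 13.853 kPa
FS = 34.979 / 13.853 = 2.525

FS = 2.53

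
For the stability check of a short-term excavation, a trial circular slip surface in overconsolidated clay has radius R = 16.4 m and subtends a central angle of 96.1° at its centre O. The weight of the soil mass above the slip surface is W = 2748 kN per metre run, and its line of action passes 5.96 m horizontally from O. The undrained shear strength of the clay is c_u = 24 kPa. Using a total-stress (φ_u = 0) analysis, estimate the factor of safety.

Taking moments about the centre O, the resisting moment is provided by the undrained shear strength acting along the arc:
Arc length L_a = R·θ = 16.4·(96.1°·π/180) = 16.4·1.6773 = 27.51 m
M_R = c_u·L_a·R = 24·27.51·16.4 = 10826.8 kN·m/m
M_D = W·d = 2748·5.96 = 16378.1 kN·m/m
FS = M_R / M_D = 10826.8 / 16378.1 = 0.661

FS = 0.66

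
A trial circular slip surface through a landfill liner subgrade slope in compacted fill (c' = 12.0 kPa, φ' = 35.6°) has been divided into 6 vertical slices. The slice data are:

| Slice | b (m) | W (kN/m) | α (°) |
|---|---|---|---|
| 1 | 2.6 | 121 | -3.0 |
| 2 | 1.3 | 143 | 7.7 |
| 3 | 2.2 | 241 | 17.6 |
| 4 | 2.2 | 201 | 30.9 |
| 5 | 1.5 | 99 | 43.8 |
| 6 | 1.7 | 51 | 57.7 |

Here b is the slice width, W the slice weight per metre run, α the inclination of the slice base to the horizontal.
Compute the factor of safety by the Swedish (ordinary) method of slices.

Ordinary method of slices: FS = Σ[c'·Δl_i + (W_i cosα_i)·tanφ'] / Σ W_i sinα_i, with Δl_i = b_i / cosα_i.
Slice 1: Δl = 2.6/cos(-3.0°) = 2.604 m; N'_1 = 121·cos(-3.0°) = 120.8; c'Δl = 31.24; W sinα = -6.3
Slice 2: Δl = 1.3/cos7.7° = 1.312 m; N'_2 = 143·cos7.7° = 141.7; c'Δl = 15.74; W sinα = 19.2
Slice 3: Δl = 2.2/cos17.6° = 2.308 m; N'_3 = 241·cos17.6° = 229.7; c'Δl = 27.70; W sinα = 72.9
Slice 4: Δl = 2.2/cos30.9° = 2.564 m; N'_4 = 201·cos30.9° = 172.5; c'Δl = 30.77; W sinα = 103.2
Slice 5: Δl = 1.5/cos43.8° = 2.078 m; N'_5 = 99·cos43.8° = 71.5; c'Δl = 24.94; W sinα = 68.5
Slice 6: Δl = 1.7/cos57.7° = 3.181 m; N'_6 = 51·cos57.7° = 27.3; c'Δl = 38.18; W sinα = 43.1
Σc'Δl = 168.6 kN/m; ΣN' = 763.4 kN/m; ΣW sinα = 300.6 kN/m
Resisting = 168.6 + 763.4·tan35.6° = 168.6 + 546.6 = 715.1 kN/m
FS = 715.1 / 300.6 = 2.379

FS = 2.38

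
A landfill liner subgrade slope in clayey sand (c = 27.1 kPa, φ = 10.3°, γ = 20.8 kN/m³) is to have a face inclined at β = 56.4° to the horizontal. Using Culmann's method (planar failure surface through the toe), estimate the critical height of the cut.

Culmann's analysis gives the critical failure plane at α_cr = (β + φ)/2 = (56.4 + 10.3)/2 = 33.4°, and the critical height
H_c = (4c/γ) · sinβ cosφ / [1 − cos(β − φ)]
    = (4·27.1/20.8) · sin56.4°·cos10.3° / [1 − cos(46.1°)]
    = 5.212 · 0.8329·0.9839 / [1 − 0.6934]
    = 5.212 · 0.8195 / 0.3066
    = 13.93 m

H_c = 13.93 m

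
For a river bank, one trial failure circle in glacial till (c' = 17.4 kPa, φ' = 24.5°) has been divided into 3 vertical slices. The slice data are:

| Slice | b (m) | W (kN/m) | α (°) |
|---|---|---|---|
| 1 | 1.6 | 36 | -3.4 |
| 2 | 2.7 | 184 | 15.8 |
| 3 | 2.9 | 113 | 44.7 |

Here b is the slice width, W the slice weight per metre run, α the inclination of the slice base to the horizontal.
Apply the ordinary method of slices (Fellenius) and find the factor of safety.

FS = 2.21

Ordinary method of slices: FS = Σ[c'·Δl_i + (W_i cosα_i)·tanφ'] / Σ W_i sinα_i, with Δl_i = b_i / cosα_i.
Slice 1: Δl = 1.6/cos(-3.4°) = 1.603 m; N'_1 = 36·cos(-3.4°) = 35.9; c'Δl = 27.89; W sinα = -2.1
Slice 2: Δl = 2.7/cos15.8° = 2.806 m; N'_2 = 184·cos15.8° = 177.0; c'Δl = 48.82; W sinα = 50.1
Slice 3: Δl = 2.9/cos44.7° = 4.080 m; N'_3 = 113·cos44.7° = 80.3; c'Δl = 70.99; W sinα = 79.5
Σc'Δl = 147.7 kN/m; ΣN' = 293.3 kN/m; ΣW sinα = 127.4 kN/m
Resisting = 147.7 + 293.3·tan24.5° = 147.7 + 133.7 = 281.4 kN/m
FS = 281.4 / 127.4 = 2.208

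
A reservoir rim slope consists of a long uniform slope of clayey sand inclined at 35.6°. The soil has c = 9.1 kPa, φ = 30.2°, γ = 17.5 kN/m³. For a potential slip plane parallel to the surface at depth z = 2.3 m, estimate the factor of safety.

FS = 1.29

For an infinite slope with a slip plane parallel to the surface (no pore pressure): FS = [c + γz cos²β tanφ] / [γz sinβ cosβ].
γz = 17.5·2.3 = 40.25 kN/m²
Numerator = 9.1 + 40.25·cos²35.6°·tan30.2° = 9.1 + 40.25·0.6611·0.5820 = 24.588 kPa
Denominator = 40.25·sin35.6°·cos35.6° = 40.25·0.5821·0.8131 = 19.051 kPa
FS = 24.588 / 19.051 = 1.291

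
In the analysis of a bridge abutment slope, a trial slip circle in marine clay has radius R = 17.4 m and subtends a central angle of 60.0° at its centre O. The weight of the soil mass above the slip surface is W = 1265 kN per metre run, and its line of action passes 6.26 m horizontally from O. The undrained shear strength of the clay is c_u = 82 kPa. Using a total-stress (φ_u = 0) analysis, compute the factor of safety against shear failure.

Taking moments about the centre O, the resisting moment is provided by the undrained shear strength acting along the arc:
Arc length L_a = R·θ = 17.4·(60.0°·π/180) = 17.4·1.0472 = 18.22 m
M_R = c_u·L_a·R = 82·18.22·17.4 = 25998.1 kN·m/m
M_D = W·d = 1265·6.26 = 7918.9 kN·m/m
FS = M_R / M_D = 25998.1 / 7918.9 = 3.283

FS = 3.28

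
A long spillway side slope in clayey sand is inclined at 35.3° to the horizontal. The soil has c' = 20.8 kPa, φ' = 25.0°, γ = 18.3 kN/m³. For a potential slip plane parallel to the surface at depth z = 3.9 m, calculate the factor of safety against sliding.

For an infinite slope with a slip plane parallel to the surface (no pore pressure): FS = [c' + γz cos²β tanφ'] / [γz sinβ cosβ].
γz = 18.3·3.9 = 71.37 kN/m²
Numerator = 20.8 + 71.37·cos²35.3°·tan25.0° = 20.8 + 71.37·0.6661·0.4663 = 42.967 kPa
Denominator = 71.37·sin35.3°·cos35.3° = 71.37·0.5779·0.8161 = 33.659 kPa
FS = 42.967 / 33.659 = 1.277

FS = 1.28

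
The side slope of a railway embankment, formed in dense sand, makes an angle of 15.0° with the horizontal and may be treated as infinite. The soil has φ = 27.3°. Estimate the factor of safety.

For a dry cohesionless infinite slope the factor of safety is FS = tanφ / tanβ.
FS = tan27.3° / tan15.0° = 0.5161 / 0.2679 = 1.926

FS = 1.93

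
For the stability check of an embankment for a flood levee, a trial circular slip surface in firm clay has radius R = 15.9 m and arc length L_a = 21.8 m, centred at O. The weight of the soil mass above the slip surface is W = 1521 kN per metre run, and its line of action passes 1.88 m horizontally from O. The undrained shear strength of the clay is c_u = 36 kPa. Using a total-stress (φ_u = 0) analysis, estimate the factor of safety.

Taking moments about the centre O, the resisting moment is provided by the undrained shear strength acting along the arc:
M_R = c_u·L_a·R = 36·21.80·15.9 = 12478.3 kN·m/m
M_D = W·d = 1521·1.88 = 2859.5 kN·m/m
FS = M_R / M_D = 12478.3 / 2859.5 = 4.364

FS = 4.36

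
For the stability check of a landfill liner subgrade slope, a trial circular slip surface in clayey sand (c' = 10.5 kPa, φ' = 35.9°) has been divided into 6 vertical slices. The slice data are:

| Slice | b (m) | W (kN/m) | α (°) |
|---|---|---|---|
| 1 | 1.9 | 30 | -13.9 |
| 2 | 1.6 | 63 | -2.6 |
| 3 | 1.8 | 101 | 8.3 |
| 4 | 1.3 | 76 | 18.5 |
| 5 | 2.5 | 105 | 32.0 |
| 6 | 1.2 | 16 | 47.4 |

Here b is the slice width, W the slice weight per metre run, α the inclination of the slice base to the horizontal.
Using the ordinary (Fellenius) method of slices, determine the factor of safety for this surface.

FS = 4.00

Ordinary method of slices: FS = Σ[c'·Δl_i + (W_i cosα_i)·tanφ'] / Σ W_i sinα_i, with Δl_i = b_i / cosα_i.
Slice 1: Δl = 1.9/cos(-13.9°) = 1.957 m; N'_1 = 30·cos(-13.9°) = 29.1; c'Δl = 20.55; W sinα = -7.2
Slice 2: Δl = 1.6/cos(-2.6°) = 1.602 m; N'_2 = 63·cos(-2.6°) = 62.9; c'Δl = 16.82; W sinα = -2.9
Slice 3: Δl = 1.8/cos8.3° = 1.819 m; N'_3 = 101·cos8.3° = 99.9; c'Δl = 19.10; W sinα = 14.6
Slice 4: Δl = 1.3/cos18.5° = 1.371 m; N'_4 = 76·cos18.5° = 72.1; c'Δl = 14.39; W sinα = 24.1
Slice 5: Δl = 2.5/cos32.0° = 2.948 m; N'_5 = 105·cos32.0° = 89.0; c'Δl = 30.95; W sinα = 55.6
Slice 6: Δl = 1.2/cos47.4° = 1.773 m; N'_6 = 16·cos47.4° = 10.8; c'Δl = 18.61; W sinα = 11.8
Σc'Δl = 120.4 kN/m; ΣN' = 363.9 kN/m; ΣW sinα = 96.0 kN/m
Resisting = 120.4 + 363.9·tan35.9° = 120.4 + 263.5 = 383.9 kN/m
FS = 383.9 / 96.0 = 3.997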